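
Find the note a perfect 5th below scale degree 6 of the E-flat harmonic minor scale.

Scale degree 6 of Eb harmonic minor is Cb.
A perfect fifth (7 semitones) below Cb lands on the letter F, giving Fb.

Fb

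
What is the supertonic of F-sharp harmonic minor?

G#

Degree 2 takes the letter 1 step above F, which is G.
In harmonic minor, degree 2 sits 2 semitones above the tonic. F# + 2 semitones is pitch class 8, spelled on G as G#.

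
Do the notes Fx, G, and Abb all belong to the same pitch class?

Yes

F## is pitch class 7; G is pitch class 7; Abb is pitch class 7.
All spellings map to pitch class 7, so they are enharmonically equivalent.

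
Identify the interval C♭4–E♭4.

Counting letters C–D–E gives a third.
Cb→Eb = 4 semitones, exactly the major third.

major third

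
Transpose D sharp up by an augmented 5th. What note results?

A##

A fifth above D lands on the letter A.
An augmented fifth spans 8 semitones, so D# moves to pitch class 11. On the letter A that is A##.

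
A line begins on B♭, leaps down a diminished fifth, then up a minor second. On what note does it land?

F

A diminished fifth down from Bb is E (letter E, 6 semitones down).
A minor second up from E is F (letter F, 1 semitone up).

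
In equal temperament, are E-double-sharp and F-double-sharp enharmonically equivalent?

No

E## is pitch class 6; F## is pitch class 7.
The pitch classes differ (6 vs. 7), so they are not enharmonic equivalents.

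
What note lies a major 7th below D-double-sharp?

E#

D down a major seventh is Eb, so the target letter is E.
From D##, a major seventh is 11 semitones down: E#.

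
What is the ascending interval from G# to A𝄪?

Counting letters G–A gives a second.
G#→A## = 3 semitones, 1 wider than the major second (2), so augmented.

augmented second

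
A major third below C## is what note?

C down a major third is Ab, so the target letter is A.
From C##, a major third is 4 semitones down: A#.

A#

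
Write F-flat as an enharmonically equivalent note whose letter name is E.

E

Fb is pitch class 4. The letter E alone is pitch class 4.
Pitch class 4 on E needs no accidental: E.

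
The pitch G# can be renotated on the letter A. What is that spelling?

Plain A sits 1 semitone above G#, so on the letter A the same pitch needs a flat: Ab.

Ab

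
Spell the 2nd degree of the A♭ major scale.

The Ab major scale runs Ab Bb C Db Eb F G.
Degree 2 is Bb.

Bb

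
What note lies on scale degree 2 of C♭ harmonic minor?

Db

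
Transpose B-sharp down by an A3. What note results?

G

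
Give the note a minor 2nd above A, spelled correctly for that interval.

A second above A lands on the letter B.
A minor second spans 1 semitone, so A moves to pitch class 10. On the letter B that is Bb.

Bb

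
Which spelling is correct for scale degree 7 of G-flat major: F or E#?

F

Each scale degree takes a distinct letter name. Degree 7 of a scale on G must use the letter F.
F and E# are enharmonically the same pitch, but only F uses the letter F, so it is the correct spelling here.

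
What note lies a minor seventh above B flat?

A seventh above B lands on the letter A.
A minor seventh spans 10 semitones, so Bb moves to pitch class 8. On the letter A that is Ab.

Ab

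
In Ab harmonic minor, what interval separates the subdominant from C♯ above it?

augmented seventh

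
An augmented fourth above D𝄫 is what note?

A fourth above D lands on the letter G.
An augmented fourth spans 6 semitones, so Dbb moves to pitch class 6. On the letter G that is Gb.

Gb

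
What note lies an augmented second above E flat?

A second above E lands on the letter F.
An augmented second spans 3 semitones, so Eb moves to pitch class 6. On the letter F that is F#.

F#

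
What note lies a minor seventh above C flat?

Bbb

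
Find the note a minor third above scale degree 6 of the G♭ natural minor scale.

Scale degree 6 of Gb natural minor is Ebb.
A minor third (3 semitones) above Ebb lands on the letter G, giving Gbb.

Gbb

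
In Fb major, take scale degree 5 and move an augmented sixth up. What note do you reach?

A

Scale degree 5 of Fb major is Cb.
An augmented sixth (10 semitones) above Cb lands on the letter A, giving A.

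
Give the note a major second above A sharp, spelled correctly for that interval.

B#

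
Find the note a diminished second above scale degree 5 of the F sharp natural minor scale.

Scale degree 5 of F# natural minor is C#.
A diminished second (0 semitones) above C# lands on the letter D, giving Db.

Db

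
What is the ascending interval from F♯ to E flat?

Counting letters F–G–A–B–C–D–E gives a seventh.
F#→Eb = 9 semitones, 2 narrower than the major seventh (11), so diminished.

diminished seventh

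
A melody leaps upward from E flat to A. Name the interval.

Counting letters E–F–G–A gives a fourth.
Eb→A = 6 semitones, 1 wider than the perfect fourth (5), so augmented.

augmented fourth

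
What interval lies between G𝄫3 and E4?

The letter names run G→E, a span of 5 letter steps, so the interval is some kind of sixth.
Gbb to E is 11 semitones. A major sixth is 9, so 11 makes it doubly augmented.

doubly augmented sixth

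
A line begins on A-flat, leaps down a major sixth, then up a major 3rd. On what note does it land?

A major sixth down from Ab is Cb (letter C, 9 semitones down).
A major third up from Cb is Eb (letter E, 4 semitones up).

Eb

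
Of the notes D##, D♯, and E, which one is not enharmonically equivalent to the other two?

In 12-tone equal temperament, enharmonic equivalents share a pitch class. D## is pitch class 4; D# is pitch class 3; E is pitch class 4.
D## and E share pitch class 4, while D# is pitch class 3.

D#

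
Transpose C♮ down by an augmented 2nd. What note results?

Bbb

A second below C lands on the letter B.
An augmented second spans 3 semitones, so C moves to pitch class 9. On the letter B that is Bbb.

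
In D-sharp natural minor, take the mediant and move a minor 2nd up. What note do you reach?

The mediant of D# natural minor is F#.
A minor second (1 semitone) above F# lands on the letter G, giving G.

G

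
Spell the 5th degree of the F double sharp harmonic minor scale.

C##

Degree 5 takes the letter 4 steps above F, which is C.
In harmonic minor, degree 5 sits 7 semitones above the tonic. F## + 7 semitones is pitch class 2, spelled on C as C##.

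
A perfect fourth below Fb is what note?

F down a perfect fourth is C, so the target letter is C.
From Fb, a perfect fourth is 5 semitones down: Cb.

Cb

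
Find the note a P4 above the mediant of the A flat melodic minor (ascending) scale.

Fb

The mediant of Ab melodic minor (ascending) is Cb.
A perfect fourth (5 semitones) above Cb lands on the letter F, giving Fb.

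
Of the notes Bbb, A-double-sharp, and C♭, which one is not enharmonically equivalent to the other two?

Bbb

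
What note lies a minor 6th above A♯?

F#

A sixth above A lands on the letter F.
A minor sixth spans 8 semitones, so A# moves to pitch class 6. On the letter F that is F#.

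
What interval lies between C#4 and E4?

minor third

The letter names run C→E, a span of 2 letter steps, so the interval is some kind of third.
C# to E is 3 semitones. A major third is 4, so 3 makes it minor.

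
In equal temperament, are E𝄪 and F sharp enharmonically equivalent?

E## = pitch class 6 and F# = pitch class 6 — the same pitch class, so they are enharmonic equivalents.

Yes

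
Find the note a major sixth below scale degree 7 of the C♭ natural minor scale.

Dbb

Scale degree 7 of Cb natural minor is Bbb.
A major sixth (9 semitones) below Bbb lands on the letter D, giving Dbb.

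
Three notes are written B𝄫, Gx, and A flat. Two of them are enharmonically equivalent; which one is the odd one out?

In 12-tone equal temperament, enharmonic equivalents share a pitch class. Bbb is pitch class 9; G## is pitch class 9; Ab is pitch class 8.
Bbb and G## share pitch class 9, while Ab is pitch class 8.

Ab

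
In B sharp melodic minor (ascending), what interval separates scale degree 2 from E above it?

Scale degree 2 of B# melodic minor (ascending) is C##.
C## up to E: letters C→E make it a third; 2 semitones makes it diminished.

diminished third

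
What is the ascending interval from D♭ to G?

augmented fourth

Counting letters D–E–F–G gives a fourth.
Db→G = 6 semitones, 1 wider than the perfect fourth (5), so augmented.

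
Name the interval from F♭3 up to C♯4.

doubly augmented fifth

The letter names run F→C, a span of 4 letter steps, so the interval is some kind of fifth.
Fb to C# is 9 semitones. A perfect fifth is 7, so 9 makes it doubly augmented.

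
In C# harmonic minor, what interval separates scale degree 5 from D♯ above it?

Scale degree 5 of C# harmonic minor is G#.
G# up to D#: letters G→D make it a fifth; 7 semitones makes it perfect.

perfect fifth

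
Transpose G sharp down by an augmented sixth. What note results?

Bb

A sixth below G lands on the letter B.
An augmented sixth spans 10 semitones, so G# moves to pitch class 10. On the letter B that is Bb.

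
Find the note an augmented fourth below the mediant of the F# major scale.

E

The mediant of F# major is A#.
An augmented fourth (6 semitones) below A# lands on the letter E, giving E.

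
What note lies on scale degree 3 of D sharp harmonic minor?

F#

The D# harmonic minor scale runs D# E# F# G# A# B C##.
Degree 3 is F#.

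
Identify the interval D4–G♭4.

Counting letters D–E–F–G gives a fourth.
D→Gb = 4 semitones, 1 narrower than the perfect fourth (5), so diminished.

diminished fourth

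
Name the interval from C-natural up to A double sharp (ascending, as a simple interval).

doubly augmented sixth

Counting letters C–D–E–F–G–A gives a sixth.
C→A## = 11 semitones, 2 wider than the major sixth (9), so doubly augmented.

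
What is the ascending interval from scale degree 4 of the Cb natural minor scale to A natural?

Scale degree 4 of Cb natural minor is Fb.
Fb up to A: letters F→A make it a third; 5 semitones makes it augmented.

augmented third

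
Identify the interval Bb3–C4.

major second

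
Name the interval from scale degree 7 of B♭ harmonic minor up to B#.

Scale degree 7 of Bb harmonic minor is A.
A up to B#: letters A→B make it a second; 3 semitones makes it augmented.

augmented second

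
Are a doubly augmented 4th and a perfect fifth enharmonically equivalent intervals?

A doubly augmented fourth spans 7 semitones; a perfect fifth spans 7.
They are enharmonically equivalent.

Yes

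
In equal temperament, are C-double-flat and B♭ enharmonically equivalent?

Yes

Cbb = pitch class 10 and Bb = pitch class 10 — the same pitch class, so they are enharmonic equivalents.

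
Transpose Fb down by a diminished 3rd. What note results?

D

A third below F lands on the letter D.
A diminished third spans 2 semitones, so Fb moves to pitch class 2. On the letter D that is D.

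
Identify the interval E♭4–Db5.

minor seventh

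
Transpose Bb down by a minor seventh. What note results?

A seventh below B lands on the letter C.
A minor seventh spans 10 semitones, so Bb moves to pitch class 0. On the letter C that is C.

C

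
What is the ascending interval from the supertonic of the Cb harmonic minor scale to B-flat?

The supertonic of Cb harmonic minor is Db.
Db up to Bb: letters D→B make it a sixth; 9 semitones makes it major.

major sixth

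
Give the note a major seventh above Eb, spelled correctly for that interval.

E up a major seventh is D#, so the target letter is D.
From Eb, a major seventh is 11 semitones up: D.

D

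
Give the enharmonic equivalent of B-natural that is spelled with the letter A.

Plain A sits 2 semitones below B, so on the letter A the same pitch needs a double sharp: A##.

A##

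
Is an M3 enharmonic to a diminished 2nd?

No

A major third spans 4 semitones; a diminished second spans 0.
The spans differ, so they are not enharmonic equivalents.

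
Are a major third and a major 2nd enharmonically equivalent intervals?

No

A major third spans 4 semitones; a major second spans 2.
The spans differ, so they are not enharmonic equivalents.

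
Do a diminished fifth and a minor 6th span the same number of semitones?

A diminished fifth spans 6 semitones; a minor sixth spans 8.
The spans differ, so they are not enharmonic equivalents.

No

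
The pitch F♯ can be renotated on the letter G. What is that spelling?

Gb

Plain G sits 1 semitone above F#, so on the letter G the same pitch needs a flat: Gb.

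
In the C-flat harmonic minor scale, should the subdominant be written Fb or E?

Fb

Each scale degree takes a distinct letter name. Degree 4 of a scale on C must use the letter F.
Fb and E are enharmonically the same pitch, but only Fb uses the letter F, so it is the correct spelling here.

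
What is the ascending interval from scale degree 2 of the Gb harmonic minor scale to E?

augmented fifth

Scale degree 2 of Gb harmonic minor is Ab.
Ab up to E: letters A→E make it a fifth; 8 semitones makes it augmented.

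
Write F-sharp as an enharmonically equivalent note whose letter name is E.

Plain E sits 2 semitones below F#, so on the letter E the same pitch needs a double sharp: E##.

E##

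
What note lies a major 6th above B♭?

B up a major sixth is G#, so the target letter is G.
From Bb, a major sixth is 9 semitones up: G.

G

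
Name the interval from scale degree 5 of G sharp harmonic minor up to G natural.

Scale degree 5 of G# harmonic minor is D#.
D# up to G: letters D→G make it a fourth; 4 semitones makes it diminished.

diminished fourth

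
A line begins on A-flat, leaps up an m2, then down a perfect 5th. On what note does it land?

A minor second up from Ab is Bbb (letter B, 1 semitone up).
A perfect fifth down from Bbb is Ebb (letter E, 7 semitones down).

Ebb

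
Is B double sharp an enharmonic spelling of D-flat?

Yes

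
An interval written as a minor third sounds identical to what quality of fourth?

A minor third spans 3 semitones.
A fourth spanning 3 semitones is doubly diminished (the perfect fourth is 5).

doubly diminished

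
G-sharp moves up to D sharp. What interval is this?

Counting letters G–A–B–C–D gives a fifth.
G#→D# = 7 semitones, exactly the perfect fifth.

perfect fifth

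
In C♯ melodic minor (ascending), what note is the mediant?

E

The C# melodic minor (ascending) scale runs C# D# E F# G# A# B#.
Degree 3 is E.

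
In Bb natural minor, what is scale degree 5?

F

The Bb natural minor scale runs Bb C Db Eb F Gb Ab.
Degree 5 is F.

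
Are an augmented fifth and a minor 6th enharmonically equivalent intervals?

Yes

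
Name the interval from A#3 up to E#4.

perfect fifth

Counting letters A–B–C–D–E gives a fifth.
A#→E# = 7 semitones, exactly the perfect fifth.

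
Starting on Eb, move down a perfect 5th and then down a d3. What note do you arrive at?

F#

A perfect fifth down from Eb is Ab (letter A, 7 semitones down).
A diminished third down from Ab is F# (letter F, 2 semitones down).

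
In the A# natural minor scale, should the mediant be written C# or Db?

Each scale degree takes a distinct letter name. Degree 3 of a scale on A must use the letter C.
C# and Db are enharmonically the same pitch, but only C# uses the letter C, so it is the correct spelling here.

C#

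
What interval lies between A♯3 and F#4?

minor sixth

Counting letters A–B–C–D–E–F gives a sixth.
A#→F# = 8 semitones, 1 narrower than the major sixth (9), so minor.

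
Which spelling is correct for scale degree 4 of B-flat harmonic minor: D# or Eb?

Each scale degree takes a distinct letter name. Degree 4 of a scale on B must use the letter E.
Eb and D# are enharmonically the same pitch, but only Eb uses the letter E, so it is the correct spelling here.

Eb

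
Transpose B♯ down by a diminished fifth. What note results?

A fifth below B lands on the letter E.
A diminished fifth spans 6 semitones, so B# moves to pitch class 6. On the letter E that is E##.

E##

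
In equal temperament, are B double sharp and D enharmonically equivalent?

No

Two spellings are enharmonically equivalent only if they share a pitch class.
Here B## → 1, D → 2; 1 ≠ 2, so they are not.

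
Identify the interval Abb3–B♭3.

augmented second

The letter names run A→B, a span of 1 letter step, so the interval is some kind of second.
Abb to Bb is 3 semitones. A major second is 2, so 3 makes it augmented.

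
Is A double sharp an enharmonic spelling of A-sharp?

No

Two spellings are enharmonically equivalent only if they share a pitch class.
Here A## → 11, A# → 10; 10 ≠ 11, so they are not.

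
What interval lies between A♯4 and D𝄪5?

augmented fourth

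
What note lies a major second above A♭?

A second above A lands on the letter B.
A major second spans 2 semitones, so Ab moves to pitch class 10. On the letter B that is Bb.

Bb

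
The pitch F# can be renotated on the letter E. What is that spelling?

E##

Plain E sits 2 semitones below F#, so on the letter E the same pitch needs a double sharp: E##.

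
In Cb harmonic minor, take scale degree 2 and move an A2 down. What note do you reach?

Scale degree 2 of Cb harmonic minor is Db.
An augmented second (3 semitones) below Db lands on the letter C, giving Cbb.

Cbb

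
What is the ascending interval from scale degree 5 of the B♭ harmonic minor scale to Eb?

minor seventh

Scale degree 5 of Bb harmonic minor is F.
F up to Eb: letters F→E make it a seventh; 10 semitones makes it minor.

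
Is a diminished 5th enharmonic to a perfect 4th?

No

A diminished fifth spans 6 semitones; a perfect fourth spans 5.
The spans differ, so they are not enharmonic equivalents.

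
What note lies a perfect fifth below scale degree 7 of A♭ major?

C

Scale degree 7 of Ab major is G.
A perfect fifth (7 semitones) below G lands on the letter C, giving C.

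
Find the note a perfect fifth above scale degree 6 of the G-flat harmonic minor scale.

Bbb

Scale degree 6 of Gb harmonic minor is Ebb.
A perfect fifth (7 semitones) above Ebb lands on the letter B, giving Bbb.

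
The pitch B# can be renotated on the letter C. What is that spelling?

Plain C sits at the same pitch as B#, so on the letter C the same pitch needs a natural: C.

C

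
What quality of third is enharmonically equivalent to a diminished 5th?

A diminished fifth spans 6 semitones.
A third spanning 6 semitones is doubly augmented (the major third is 4).

doubly augmented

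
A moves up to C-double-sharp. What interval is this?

augmented third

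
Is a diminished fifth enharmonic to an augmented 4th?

Yes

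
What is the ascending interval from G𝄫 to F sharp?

Counting letters G–A–B–C–D–E–F gives a seventh.
Gbb→F# = 13 semitones, 2 wider than the major seventh (11), so doubly augmented.

doubly augmented seventh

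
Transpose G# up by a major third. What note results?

G up a major third is B, so the target letter is B.
From G#, a major third is 4 semitones up: B#.

B#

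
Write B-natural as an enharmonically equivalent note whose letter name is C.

Plain C sits 1 semitone above B, so on the letter C the same pitch needs a flat: Cb.

Cb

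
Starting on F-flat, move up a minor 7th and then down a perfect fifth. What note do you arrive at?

Abb

A minor seventh up from Fb is Ebb (letter E, 10 semitones up).
A perfect fifth down from Ebb is Abb (letter A, 7 semitones down).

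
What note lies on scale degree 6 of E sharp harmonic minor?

The E# harmonic minor scale runs E# F## G# A# B# C# D##.
Degree 6 is C#.

C#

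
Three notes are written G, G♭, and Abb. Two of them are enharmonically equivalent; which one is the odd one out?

Gb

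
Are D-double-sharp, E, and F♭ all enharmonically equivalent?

D## is pitch class 4; E is pitch class 4; Fb is pitch class 4.
All spellings map to pitch class 4, so they are enharmonically equivalent.

Yes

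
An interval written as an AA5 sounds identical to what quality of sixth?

A doubly augmented fifth spans 9 semitones.
A sixth spanning 9 semitones is major (the major sixth is 9).

major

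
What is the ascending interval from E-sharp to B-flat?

The letter names run E→B, a span of 4 letter steps, so the interval is some kind of fifth.
E# to Bb is 5 semitones. A perfect fifth is 7, so 5 makes it doubly diminished.

doubly diminished fifth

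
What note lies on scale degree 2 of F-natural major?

The F major scale runs F G A Bb C D E.
Degree 2 is G.

G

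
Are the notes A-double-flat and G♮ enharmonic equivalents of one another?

Yes

Abb is pitch class 7; G is pitch class 7.
All spellings map to pitch class 7, so they are enharmonically equivalent.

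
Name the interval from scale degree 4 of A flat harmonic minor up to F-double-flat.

Scale degree 4 of Ab harmonic minor is Db.
Db up to Fbb: letters D→F make it a third; 2 semitones makes it diminished.

diminished third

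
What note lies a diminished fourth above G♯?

C

G up a perfect fourth is C, so the target letter is C.
From G#, a diminished fourth is 4 semitones up: C.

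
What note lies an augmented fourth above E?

A#

E up a perfect fourth is A, so the target letter is A.
From E, an augmented fourth is 6 semitones up: A#.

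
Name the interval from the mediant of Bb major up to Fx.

augmented third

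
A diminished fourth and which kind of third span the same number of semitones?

major

A diminished fourth spans 4 semitones.
A third spanning 4 semitones is major (the major third is 4).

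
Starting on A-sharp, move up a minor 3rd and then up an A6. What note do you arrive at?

A##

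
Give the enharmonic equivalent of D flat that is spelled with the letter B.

B##

Plain B sits 2 semitones below Db, so on the letter B the same pitch needs a double sharp: B##.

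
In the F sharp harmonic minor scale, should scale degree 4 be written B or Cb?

B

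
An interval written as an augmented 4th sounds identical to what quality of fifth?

An augmented fourth spans 6 semitones.
A fifth spanning 6 semitones is diminished (the perfect fifth is 7).

diminished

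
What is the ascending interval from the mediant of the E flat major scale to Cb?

diminished fourth

The mediant of Eb major is G.
G up to Cb: letters G→C make it a fourth; 4 semitones makes it diminished.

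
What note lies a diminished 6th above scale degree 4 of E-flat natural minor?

Fbb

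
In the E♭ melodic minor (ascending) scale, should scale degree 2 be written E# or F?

F

Each scale degree takes a distinct letter name. Degree 2 of a scale on E must use the letter F.
F and E# are enharmonically the same pitch, but only F uses the letter F, so it is the correct spelling here.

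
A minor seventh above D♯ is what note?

D up a major seventh is C#, so the target letter is C.
From D#, a minor seventh is 10 semitones up: C#.

C#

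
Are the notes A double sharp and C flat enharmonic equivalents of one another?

Yes

A## = pitch class 11 and Cb = pitch class 11 — the same pitch class, so they are enharmonic equivalents.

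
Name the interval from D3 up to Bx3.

Counting letters D–E–F–G–A–B gives a sixth.
D→B## = 11 semitones, 2 wider than the major sixth (9), so doubly augmented.

doubly augmented sixth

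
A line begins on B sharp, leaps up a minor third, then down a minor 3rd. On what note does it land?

A minor third up from B# is D# (letter D, 3 semitones up).
A minor third down from D# is B# (letter B, 3 semitones down).

B#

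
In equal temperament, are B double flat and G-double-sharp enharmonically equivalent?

Yes

Bbb is pitch class 9; G## is pitch class 9.
All spellings map to pitch class 9, so they are enharmonically equivalent.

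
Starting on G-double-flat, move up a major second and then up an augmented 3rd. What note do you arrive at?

A major second up from Gbb is Abb (letter A, 2 semitones up).
An augmented third up from Abb is C (letter C, 5 semitones up).

C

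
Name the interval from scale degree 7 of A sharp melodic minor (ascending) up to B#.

minor third

Scale degree 7 of A# melodic minor (ascending) is G##.
G## up to B#: letters G→B make it a third; 3 semitones makes it minor.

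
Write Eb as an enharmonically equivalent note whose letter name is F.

Eb is pitch class 3. The letter F alone is pitch class 5.
To reach pitch class 3 from F requires an offset of -2 semitones, i.e. double flat: Fbb.

Fbb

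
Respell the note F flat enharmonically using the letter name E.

Plain E sits at the same pitch as Fb, so on the letter E the same pitch needs a natural: E.

E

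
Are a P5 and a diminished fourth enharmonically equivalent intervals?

No

A perfect fifth spans 7 semitones; a diminished fourth spans 4.
The spans differ, so they are not enharmonic equivalents.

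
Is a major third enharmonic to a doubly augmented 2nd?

A major third spans 4 semitones; a doubly augmented second spans 4.
They are enharmonically equivalent.

Yes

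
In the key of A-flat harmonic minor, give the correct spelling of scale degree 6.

The Ab harmonic minor scale runs Ab Bb Cb Db Eb Fb G.
Degree 6 is Fb.

Fb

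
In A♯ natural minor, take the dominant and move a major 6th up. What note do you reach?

C##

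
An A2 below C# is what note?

C down a major second is Bb, so the target letter is B.
From C#, an augmented second is 3 semitones down: Bb.

Bb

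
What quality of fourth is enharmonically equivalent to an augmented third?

perfect

An augmented third spans 5 semitones.
A fourth spanning 5 semitones is perfect (the perfect fourth is 5).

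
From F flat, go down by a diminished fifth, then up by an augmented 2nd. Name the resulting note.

C#

A diminished fifth down from Fb is Bb (letter B, 6 semitones down).
An augmented second up from Bb is C# (letter C, 3 semitones up).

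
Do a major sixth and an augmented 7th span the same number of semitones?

No

A major sixth spans 9 semitones; an augmented seventh spans 12.
The spans differ, so they are not enharmonic equivalents.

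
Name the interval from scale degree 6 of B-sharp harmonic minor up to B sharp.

Scale degree 6 of B# harmonic minor is G#.
G# up to B#: letters G→B make it a third; 4 semitones makes it major.

major third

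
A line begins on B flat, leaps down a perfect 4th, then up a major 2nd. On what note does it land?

G

A perfect fourth down from Bb is F (letter F, 5 semitones down).
A major second up from F is G (letter G, 2 semitones up).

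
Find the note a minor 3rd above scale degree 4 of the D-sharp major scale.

Scale degree 4 of D# major is G#.
A minor third (3 semitones) above G# lands on the letter B, giving B.

B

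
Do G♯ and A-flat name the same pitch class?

Yes

G# is pitch class 8; Ab is pitch class 8.
All spellings map to pitch class 8, so they are enharmonically equivalent.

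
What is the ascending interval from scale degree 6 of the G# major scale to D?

diminished seventh

Scale degree 6 of G# major is E#.
E# up to D: letters E→D make it a seventh; 9 semitones makes it diminished.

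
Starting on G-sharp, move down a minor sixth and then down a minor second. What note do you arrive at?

A minor sixth down from G# is B# (letter B, 8 semitones down).
A minor second down from B# is A## (letter A, 1 semitone down).

A##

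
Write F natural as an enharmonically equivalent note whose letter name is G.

Plain G sits 2 semitones above F, so on the letter G the same pitch needs a double flat: Gbb.

Gbb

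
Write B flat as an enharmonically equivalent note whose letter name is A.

A#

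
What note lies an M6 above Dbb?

Bbb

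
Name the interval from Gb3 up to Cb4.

perfect fourth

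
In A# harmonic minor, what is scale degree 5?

E#

Degree 5 takes the letter 4 steps above A, which is E.
In harmonic minor, degree 5 sits 7 semitones above the tonic. A# + 7 semitones is pitch class 5, spelled on E as E#.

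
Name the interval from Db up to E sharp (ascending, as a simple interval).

The letter names run D→E, a span of 1 letter step, so the interval is some kind of second.
Db to E# is 4 semitones. A major second is 2, so 4 makes it doubly augmented.

doubly augmented second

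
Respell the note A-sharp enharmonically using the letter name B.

Bb

Plain B sits 1 semitone above A#, so on the letter B the same pitch needs a flat: Bb.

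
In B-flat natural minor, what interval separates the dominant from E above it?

major seventh

The dominant of Bb natural minor is F.
F up to E: letters F→E make it a seventh; 11 semitones makes it major.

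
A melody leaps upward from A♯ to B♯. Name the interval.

major second

Counting letters A–B gives a second.
A#→B# = 2 semitones, exactly the major second.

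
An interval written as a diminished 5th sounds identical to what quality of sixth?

A diminished fifth spans 6 semitones.
A sixth spanning 6 semitones is doubly diminished (the major sixth is 9).

doubly diminished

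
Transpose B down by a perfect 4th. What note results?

B down a perfect fourth is F#, so the target letter is F.
From B, a perfect fourth is 5 semitones down: F#.

F#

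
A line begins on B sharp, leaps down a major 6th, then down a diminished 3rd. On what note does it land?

B##

A major sixth down from B# is D# (letter D, 9 semitones down).
A diminished third down from D# is B## (letter B, 2 semitones down).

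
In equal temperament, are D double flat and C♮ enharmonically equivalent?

Yes

Dbb = pitch class 0 and C = pitch class 0 — the same pitch class, so they are enharmonic equivalents.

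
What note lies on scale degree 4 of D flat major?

Degree 4 takes the letter 3 steps above D, which is G.
In major, degree 4 sits 5 semitones above the tonic. Db + 5 semitones is pitch class 6, spelled on G as Gb.

Gb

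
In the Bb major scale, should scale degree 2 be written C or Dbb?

C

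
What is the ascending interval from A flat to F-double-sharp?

doubly augmented sixth

The letter names run A→F, a span of 5 letter steps, so the interval is some kind of sixth.
Ab to F## is 11 semitones. A major sixth is 9, so 11 makes it doubly augmented.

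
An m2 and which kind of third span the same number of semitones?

doubly diminished

A minor second spans 1 semitone.
A third spanning 1 semitone is doubly diminished (the major third is 4).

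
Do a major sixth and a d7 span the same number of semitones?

A major sixth spans 9 semitones; a diminished seventh spans 9.
They are enharmonically equivalent.

Yes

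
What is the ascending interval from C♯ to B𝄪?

The letter names run C→B, a span of 6 letter steps, so the interval is some kind of seventh.
C# to B## is 12 semitones. A major seventh is 11, so 12 makes it augmented.

augmented seventh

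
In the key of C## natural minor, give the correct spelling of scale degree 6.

A#

The C## natural minor scale runs C## D## E# F## G## A# B#.
Degree 6 is A#.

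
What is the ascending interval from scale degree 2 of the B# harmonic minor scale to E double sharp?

major third

Scale degree 2 of B# harmonic minor is C##.
C## up to E##: letters C→E make it a third; 4 semitones makes it major.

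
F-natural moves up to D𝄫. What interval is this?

diminished sixth

Counting letters F–G–A–B–C–D gives a sixth.
F→Dbb = 7 semitones, 2 narrower than the major sixth (9), so diminished.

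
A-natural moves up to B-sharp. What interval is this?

The letter names run A→B, a span of 1 letter step, so the interval is some kind of second.
A to B# is 3 semitones. A major second is 2, so 3 makes it augmented.

augmented second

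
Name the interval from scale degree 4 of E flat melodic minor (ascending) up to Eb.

perfect fifth

Scale degree 4 of Eb melodic minor (ascending) is Ab.
Ab up to Eb: letters A→E make it a fifth; 7 semitones makes it perfect.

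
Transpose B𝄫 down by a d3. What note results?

G

B down a major third is G, so the target letter is G.
From Bbb, a diminished third is 2 semitones down: G.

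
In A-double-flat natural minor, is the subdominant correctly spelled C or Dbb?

Each scale degree takes a distinct letter name. Degree 4 of a scale on A must use the letter D.
Dbb and C are enharmonically the same pitch, but only Dbb uses the letter D, so it is the correct spelling here.

Dbb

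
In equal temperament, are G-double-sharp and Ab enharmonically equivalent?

Two spellings are enharmonically equivalent only if they share a pitch class.
Here G## → 9, Ab → 8; 8 ≠ 9, so they are not.

No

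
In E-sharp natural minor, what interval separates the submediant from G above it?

diminished fifth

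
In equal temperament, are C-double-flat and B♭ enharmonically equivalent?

Yes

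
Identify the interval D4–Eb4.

Counting letters D–E gives a second.
D→Eb = 1 semitone, 1 narrower than the major second (2), so minor.

minor second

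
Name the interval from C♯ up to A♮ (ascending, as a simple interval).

Counting letters C–D–E–F–G–A gives a sixth.
C#→A = 8 semitones, 1 narrower than the major sixth (9), so minor.

minor sixth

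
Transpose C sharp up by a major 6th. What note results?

A sixth above C lands on the letter A.
A major sixth spans 9 semitones, so C# moves to pitch class 10. On the letter A that is A#.

A#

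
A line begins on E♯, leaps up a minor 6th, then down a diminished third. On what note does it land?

A##

A minor sixth up from E# is C# (letter C, 8 semitones up).
A diminished third down from C# is A## (letter A, 2 semitones down).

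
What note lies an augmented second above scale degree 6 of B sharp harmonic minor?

A##

Scale degree 6 of B# harmonic minor is G#.
An augmented second (3 semitones) above G# lands on the letter A, giving A##.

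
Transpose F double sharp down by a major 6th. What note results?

A#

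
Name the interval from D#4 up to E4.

minor second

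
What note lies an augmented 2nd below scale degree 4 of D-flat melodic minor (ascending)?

Fbb

Scale degree 4 of Db melodic minor (ascending) is Gb.
An augmented second (3 semitones) below Gb lands on the letter F, giving Fbb.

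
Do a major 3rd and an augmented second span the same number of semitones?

No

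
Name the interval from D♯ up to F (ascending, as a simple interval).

diminished third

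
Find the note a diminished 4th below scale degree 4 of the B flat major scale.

Scale degree 4 of Bb major is Eb.
A diminished fourth (4 semitones) below Eb lands on the letter B, giving B.

B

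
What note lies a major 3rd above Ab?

A third above A lands on the letter C.
A major third spans 4 semitones, so Ab moves to pitch class 0. On the letter C that is C.

C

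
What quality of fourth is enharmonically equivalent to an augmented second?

An augmented second spans 3 semitones.
A fourth spanning 3 semitones is doubly diminished (the perfect fourth is 5).

doubly diminished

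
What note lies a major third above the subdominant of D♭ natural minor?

Bb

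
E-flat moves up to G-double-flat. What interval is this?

Counting letters E–F–G gives a third.
Eb→Gbb = 2 semitones, 2 narrower than the major third (4), so diminished.

diminished third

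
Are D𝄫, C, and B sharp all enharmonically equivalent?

Yes

Dbb is pitch class 0; C is pitch class 0; B# is pitch class 0.
All spellings map to pitch class 0, so they are enharmonically equivalent.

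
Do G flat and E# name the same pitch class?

Gb is pitch class 6; E# is pitch class 5.
The pitch classes differ (6 vs. 5), so they are not enharmonic equivalents.

No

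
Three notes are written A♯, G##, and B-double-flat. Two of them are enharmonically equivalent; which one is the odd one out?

A#

In 12-tone equal temperament, enharmonic equivalents share a pitch class. A# is pitch class 10; G## is pitch class 9; Bbb is pitch class 9.
G## and Bbb share pitch class 9, while A# is pitch class 10.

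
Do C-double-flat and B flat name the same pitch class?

Yes

Cbb = pitch class 10 and Bb = pitch class 10 — the same pitch class, so they are enharmonic equivalents.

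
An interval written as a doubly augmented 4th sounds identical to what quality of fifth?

perfect

A doubly augmented fourth spans 7 semitones.
A fifth spanning 7 semitones is perfect (the perfect fifth is 7).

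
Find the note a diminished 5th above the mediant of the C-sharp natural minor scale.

Bb

The mediant of C# natural minor is E.
A diminished fifth (6 semitones) above E lands on the letter B, giving Bb.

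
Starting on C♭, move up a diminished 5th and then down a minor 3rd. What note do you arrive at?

A diminished fifth up from Cb is Gbb (letter G, 6 semitones up).
A minor third down from Gbb is Ebb (letter E, 3 semitones down).

Ebb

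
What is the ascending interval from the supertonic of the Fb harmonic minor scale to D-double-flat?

The supertonic of Fb harmonic minor is Gb.
Gb up to Dbb: letters G→D make it a fifth; 6 semitones makes it diminished.

diminished fifth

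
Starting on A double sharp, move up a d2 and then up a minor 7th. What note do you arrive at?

A diminished second up from A## is B (letter B, 0 semitones up).
A minor seventh up from B is A (letter A, 10 semitones up).

A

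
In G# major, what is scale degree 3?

B#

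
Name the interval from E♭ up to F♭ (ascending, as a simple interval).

minor second

The letter names run E→F, a span of 1 letter step, so the interval is some kind of second.
Eb to Fb is 1 semitone. A major second is 2, so 1 makes it minor.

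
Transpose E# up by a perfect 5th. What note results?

B#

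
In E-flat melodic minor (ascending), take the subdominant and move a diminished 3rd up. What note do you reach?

Cbb

The subdominant of Eb melodic minor (ascending) is Ab.
A diminished third (2 semitones) above Ab lands on the letter C, giving Cbb.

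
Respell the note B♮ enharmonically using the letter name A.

A##

B is pitch class 11. The letter A alone is pitch class 9.
To reach pitch class 11 from A requires an offset of +2 semitones, i.e. double sharp: A##.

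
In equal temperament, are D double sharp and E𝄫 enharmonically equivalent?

D## is pitch class 4; Ebb is pitch class 2.
The pitch classes differ (4 vs. 2), so they are not enharmonic equivalents.

No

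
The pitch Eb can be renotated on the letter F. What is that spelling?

Eb is pitch class 3. The letter F alone is pitch class 5.
To reach pitch class 3 from F requires an offset of -2 semitones, i.e. double flat: Fbb.

Fbb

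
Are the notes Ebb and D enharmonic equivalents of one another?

Yes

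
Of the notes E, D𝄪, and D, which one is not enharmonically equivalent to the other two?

In 12-tone equal temperament, enharmonic equivalents share a pitch class. E is pitch class 4; D## is pitch class 4; D is pitch class 2.
E and D## share pitch class 4, while D is pitch class 2.

D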